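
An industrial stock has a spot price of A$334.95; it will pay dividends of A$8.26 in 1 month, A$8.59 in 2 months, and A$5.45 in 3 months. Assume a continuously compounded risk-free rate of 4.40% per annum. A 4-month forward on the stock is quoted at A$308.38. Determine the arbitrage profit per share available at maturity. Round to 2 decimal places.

PV(dividends) I = 8.26·e^(−0.0440·1/12) + 8.59·e^(−0.0440·2/12) + 5.45·e^(−0.0440·3/12) = 22.1474
Fair forward F* = (S − I)·e^(rT) = (334.95 − 22.1474)·e^0.014667 = 312.8026 × 1.014775 = 317.4243
Market A$308.38 < fair 317.4243: forward underpriced → reverse cash-and-carry (short the stock, invest proceeds at r, pay the dividends, go long the forward).
Profit at T = |F_mkt − F*| = |308.38 − 317.4243| = A$9.04 per share

A$9.04 per share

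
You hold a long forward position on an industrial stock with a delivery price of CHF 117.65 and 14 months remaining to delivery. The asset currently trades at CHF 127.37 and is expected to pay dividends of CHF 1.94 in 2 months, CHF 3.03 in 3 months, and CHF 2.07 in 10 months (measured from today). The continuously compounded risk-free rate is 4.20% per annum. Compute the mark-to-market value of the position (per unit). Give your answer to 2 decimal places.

PV(remaining dividends) I = 1.94·e^(−0.0420·2/12) + 3.03·e^(−0.0420·3/12) + 2.07·e^(−0.0420·10/12) = 6.9236
Current forward F = (S − I)·e^(rT) = (127.37 − 6.9236)·e^(0.0420·14/12) = 120.4464 × 1.050220 = 126.4952
Value (long) = (F − K)·e^(−rT) = (126.4952 − 117.65) × 0.952181 = 8.4222
Value = CHF 8.42

CHF 8.42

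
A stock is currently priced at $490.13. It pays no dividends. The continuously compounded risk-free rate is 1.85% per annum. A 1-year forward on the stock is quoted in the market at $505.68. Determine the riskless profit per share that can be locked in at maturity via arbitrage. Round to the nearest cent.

Fair forward: F* = S·e^(carry·T), with carry = r = 0.0185
F* = 490.13 · e^(0.0185 × 12/12) = 490.13 · e^0.018500 = 490.13 × 1.018672 = $499.2817
Market $505.68 > fair $499.2817: forward overpriced → cash-and-carry (buy spot, short the forward).
At maturity, profit = |F_mkt − F*| = |505.68 − 499.2817| = $6.40 per share

$6.40 per share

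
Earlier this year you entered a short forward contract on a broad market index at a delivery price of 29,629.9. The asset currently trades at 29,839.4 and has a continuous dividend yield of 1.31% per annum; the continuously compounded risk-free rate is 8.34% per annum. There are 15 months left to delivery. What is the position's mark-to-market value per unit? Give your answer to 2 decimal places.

Current fair forward for the remaining 15 months: F = S·e^((r − q)·T), (r − q) = 0.0834 − 0.0131 = 0.0703
F = 29839.4 · e^(0.0703 × 15/12) = 29839.4 × 1.09185163 = 32580.1975
Value of long forward = (F − K)·e^(−rT) = (32580.1975 − 29629.9) · e^(−0.0834·15/12)
= 2950.2975 × 0.90100002 = 2658.22
Short position value = −(long value) = -2658.22

-2658.22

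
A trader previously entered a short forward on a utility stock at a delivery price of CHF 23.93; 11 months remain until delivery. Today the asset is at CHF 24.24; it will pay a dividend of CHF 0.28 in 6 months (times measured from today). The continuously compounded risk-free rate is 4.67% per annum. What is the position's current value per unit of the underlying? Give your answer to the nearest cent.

PV(remaining dividends) I = 0.28·e^(−0.0467·6/12) = 0.2735
Current forward F = (S − I)·e^(rT) = (24.24 − 0.2735)·e^(0.0467·11/12) = 23.9665 × 1.043738 = 25.0147
Value (long) = (F − K)·e^(−rT) = (25.0147 − 23.93) × 0.958095 = 1.0392
Short position value = −(long value) = -CHF 1.04

-CHF 1.04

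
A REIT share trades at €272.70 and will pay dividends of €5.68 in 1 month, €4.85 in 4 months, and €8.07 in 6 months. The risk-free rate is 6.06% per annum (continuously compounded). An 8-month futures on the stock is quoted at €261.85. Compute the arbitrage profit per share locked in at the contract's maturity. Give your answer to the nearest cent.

PV(dividends) I = 5.68·e^(−0.0606·1/12) + 4.85·e^(−0.0606·4/12) + 8.07·e^(−0.0606·6/12) = 18.2335
Fair futures F* = (S − I)·e^(rT) = (272.70 − 18.2335)·e^0.040400 = 254.4665 × 1.041227 = 264.9574
Market €261.85 < fair 264.9574: forward underpriced → reverse cash-and-carry (short the stock, invest proceeds at r, pay the dividends, go long the forward).
Profit at T = |F_mkt − F*| = |261.85 − 264.9574| = €3.11 per share

€3.11 per share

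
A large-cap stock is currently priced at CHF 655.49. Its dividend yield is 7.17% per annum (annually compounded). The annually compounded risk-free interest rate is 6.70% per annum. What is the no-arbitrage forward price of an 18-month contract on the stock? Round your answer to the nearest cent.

F = S · (1+r)^T / (1+q)^T
= 655.49 × 1.102165 / 1.109455 = 655.49 × 0.993429
F = CHF 651.18

CHF 651.18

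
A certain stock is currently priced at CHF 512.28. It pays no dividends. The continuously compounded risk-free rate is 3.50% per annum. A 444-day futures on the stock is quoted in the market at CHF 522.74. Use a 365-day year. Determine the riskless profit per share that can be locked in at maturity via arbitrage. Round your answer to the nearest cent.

CHF 11.82 per share

Fair futures: F* = S·e^(carry·T), with carry = r = 0.0350
F* = 512.28 · e^(0.0350 × 444/365) = 512.28 · e^0.042575 = 512.28 × 1.043494 = CHF 534.5611
Market CHF 522.74 < fair CHF 534.5611: forward underpriced → reverse cash-and-carry (short spot, go long the forward).
At maturity, profit = |F_mkt − F*| = |522.74 − 534.5611| = CHF 11.82 per share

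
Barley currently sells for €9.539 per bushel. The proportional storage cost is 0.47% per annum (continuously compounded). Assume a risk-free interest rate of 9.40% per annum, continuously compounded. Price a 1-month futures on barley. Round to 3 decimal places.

Net carry = r + u − y = 0.0940 + 0.0047 − 0.0000 = 0.0987
F = S·e^((r+u−y)T) = 9.539 · e^(0.0987 × 1/12) = 9.539 · e^0.008225
= 9.539 × 1.008259 = €9.618 per bushel

€9.618 per bushel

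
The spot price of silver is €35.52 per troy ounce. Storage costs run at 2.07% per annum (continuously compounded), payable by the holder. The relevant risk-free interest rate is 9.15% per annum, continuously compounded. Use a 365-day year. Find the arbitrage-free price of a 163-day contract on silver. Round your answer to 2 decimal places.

€37.35 per troy ounce

Net carry = r + u − y = 0.0915 + 0.0207 − 0.0000 = 0.1122
F = S·e^((r+u−y)T) = 35.52 · e^(0.1122 × 163/365) = 35.52 · e^0.050106
= 35.52 × 1.051383 = €37.35 per troy ounce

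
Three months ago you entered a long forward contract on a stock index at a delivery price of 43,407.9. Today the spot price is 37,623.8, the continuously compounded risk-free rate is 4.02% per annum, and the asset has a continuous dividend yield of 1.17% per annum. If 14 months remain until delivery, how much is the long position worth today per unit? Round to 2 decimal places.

Current fair forward for the remaining 14 months: F = S·e^((r − q)·T), (r − q) = 0.0402 − 0.0117 = 0.0285
F = 37623.8 · e^(0.0285 × 14/12) = 37623.8 × 1.03380896 = 38895.8215
Value of long forward = (F − K)·e^(−rT) = (38895.8215 − 43407.9) · e^(−0.0402·14/12)
= -4512.0785 × 0.95418281 = -4305.35

-4305.35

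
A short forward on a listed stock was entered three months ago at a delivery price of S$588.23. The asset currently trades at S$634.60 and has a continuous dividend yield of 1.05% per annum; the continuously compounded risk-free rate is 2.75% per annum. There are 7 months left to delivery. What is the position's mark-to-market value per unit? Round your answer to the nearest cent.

-S$51.86

Current fair forward for the remaining 7 months: F = S·e^((r − q)·T), (r − q) = 0.0275 − 0.0105 = 0.0170
F = 634.60 · e^(0.0170 × 7/12) = 634.60 × 1.009966 = 640.9244
Value of long forward = (F − K)·e^(−rT) = (640.9244 − 588.23) · e^(−0.0275·7/12)
= 52.6944 × 0.984086 = 51.86
Short position value = −(long value) = -S$51.86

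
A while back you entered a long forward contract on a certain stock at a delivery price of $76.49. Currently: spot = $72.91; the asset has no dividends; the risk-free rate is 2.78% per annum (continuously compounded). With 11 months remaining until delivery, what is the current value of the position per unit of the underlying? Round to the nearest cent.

-$1.66

Current fair forward for the remaining 11 months: F = S·e^(r·T), r = 0.0278
F = 72.91 · e^(0.0278 × 11/12) = 72.91 × 1.025811 = 74.7919
Value of long forward = (F − K)·e^(−rT) = (74.7919 − 76.49) · e^(−0.0278·11/12)
= -1.6981 × 0.974839 = -1.66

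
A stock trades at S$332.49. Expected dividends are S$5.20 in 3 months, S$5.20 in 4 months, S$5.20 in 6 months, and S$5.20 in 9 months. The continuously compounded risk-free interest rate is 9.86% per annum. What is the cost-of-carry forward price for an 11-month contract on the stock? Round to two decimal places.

S$342.18

PV(dividends) I = 5.20·e^(−0.0986·3/12) + 5.20·e^(−0.0986·4/12) + 5.20·e^(−0.0986·6/12) + 5.20·e^(−0.0986·9/12)
I = 5.0734 + 5.0319 + 4.9499 + 4.8293 = 19.8845
F = (S − I)·e^(rT) = (332.49 − 19.8845) · e^(0.0986·11/12)
= 312.6055 · e^0.090383 = 312.6055 × 1.094593 = S$342.18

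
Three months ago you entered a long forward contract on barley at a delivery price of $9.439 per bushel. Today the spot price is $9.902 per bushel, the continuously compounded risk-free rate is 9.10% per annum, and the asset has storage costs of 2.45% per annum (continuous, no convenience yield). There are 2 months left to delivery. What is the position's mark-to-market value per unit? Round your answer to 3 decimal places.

$0.646 per bushel

Current fair forward for the remaining 2 months: F = S·e^((r + u)·T), (r + u) = 0.0910 + 0.0245 = 0.1155
F = 9.902 · e^(0.1155 × 2/12) = 9.902 × 1.019436 = 10.0945
Value of long forward = (F − K)·e^(−rT) = (10.0945 − 9.439) · e^(−0.0910·2/12)
= 0.6555 × 0.984948 = 0.646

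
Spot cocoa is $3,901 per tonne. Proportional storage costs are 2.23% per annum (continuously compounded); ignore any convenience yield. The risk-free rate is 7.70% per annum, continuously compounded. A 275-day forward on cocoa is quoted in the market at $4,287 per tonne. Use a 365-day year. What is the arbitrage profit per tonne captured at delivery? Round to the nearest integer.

Fair forward: F* = S·e^(carry·T), with carry = (r + u) = 0.0770 + 0.0223 = 0.0993
F* = 3901 · e^(0.0993 × 275/365) = 3901 · e^0.074815 = 3901 × 1.077685 = $4204.0492
Market $4287 > fair $4204.0492: forward overpriced → cash-and-carry (buy spot, short the forward).
At maturity, profit = |F_mkt − F*| = |4287 − 4204.0492| = $83 per tonne

$83 per tonne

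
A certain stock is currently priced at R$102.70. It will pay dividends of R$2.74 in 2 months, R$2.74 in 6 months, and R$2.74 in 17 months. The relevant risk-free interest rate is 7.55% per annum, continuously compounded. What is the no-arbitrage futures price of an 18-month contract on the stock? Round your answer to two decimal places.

R$106.27

PV(dividends) I = 2.74·e^(−0.0755·2/12) + 2.74·e^(−0.0755·6/12) + 2.74·e^(−0.0755·17/12)
I = 2.7057 + 2.6385 + 2.4621 = 7.8063
F = (S − I)·e^(rT) = (102.70 − 7.8063) · e^(0.0755·18/12)
= 94.8937 · e^0.113250 = 94.8937 × 1.119912 = R$106.27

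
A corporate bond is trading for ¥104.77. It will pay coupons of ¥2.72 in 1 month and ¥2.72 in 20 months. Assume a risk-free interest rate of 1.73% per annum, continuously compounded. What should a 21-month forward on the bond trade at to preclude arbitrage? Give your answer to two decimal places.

PV(coupons) I = 2.72·e^(−0.0173·1/12) + 2.72·e^(−0.0173·20/12)
I = 2.7161 + 2.6427 = 5.3588
F = (S − I)·e^(rT) = (104.77 − 5.3588) · e^(0.0173·21/12)
= 99.4112 · e^0.030275 = 99.4112 × 1.030738 = ¥102.47

¥102.47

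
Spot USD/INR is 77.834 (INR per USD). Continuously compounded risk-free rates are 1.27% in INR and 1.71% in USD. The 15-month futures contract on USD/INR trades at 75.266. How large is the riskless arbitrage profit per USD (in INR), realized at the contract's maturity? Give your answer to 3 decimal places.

2.141 per USD (in INR)

Fair futures: F* = S·e^(carry·T), with carry = (r_INR − r_USD) = 0.0127 − 0.0171 = -0.0044
F* = 77.834 · e^(-0.0044 × 15/12) = 77.834 · e^-0.005500 = 77.834 × 0.994515 = 77.4071
Market 75.266 < fair 77.4071: forward underpriced → reverse cash-and-carry (short spot, go long the forward).
At maturity, profit = |F_mkt − F*| = |75.266 − 77.4071| = 2.141 per USD (in INR)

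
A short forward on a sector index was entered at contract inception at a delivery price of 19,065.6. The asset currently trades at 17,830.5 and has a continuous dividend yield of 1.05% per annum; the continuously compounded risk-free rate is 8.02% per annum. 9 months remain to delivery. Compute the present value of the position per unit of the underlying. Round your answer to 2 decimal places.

261.98

Current fair forward for the remaining 9 months: F = S·e^((r − q)·T), (r − q) = 0.0802 − 0.0105 = 0.0697
F = 17830.5 · e^(0.0697 × 9/12) = 17830.5 × 1.05366546 = 18787.3820
Value of long forward = (F − K)·e^(−rT) = (18787.3820 − 19065.6) · e^(−0.0802·9/12)
= -278.2180 × 0.94162328 = -261.98
Short position value = −(long value) = 261.98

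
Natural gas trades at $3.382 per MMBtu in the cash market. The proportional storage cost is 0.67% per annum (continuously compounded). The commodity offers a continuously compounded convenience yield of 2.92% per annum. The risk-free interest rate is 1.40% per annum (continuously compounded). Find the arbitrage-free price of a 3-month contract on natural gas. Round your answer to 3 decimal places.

$3.375 per MMBtu

Net carry = r + u − y = 0.0140 + 0.0067 − 0.0292 = -0.0085
F = S·e^((r+u−y)T) = 3.382 · e^(-0.0085 × 3/12) = 3.382 · e^-0.002125
= 3.382 × 0.997877 = $3.375 per MMBtu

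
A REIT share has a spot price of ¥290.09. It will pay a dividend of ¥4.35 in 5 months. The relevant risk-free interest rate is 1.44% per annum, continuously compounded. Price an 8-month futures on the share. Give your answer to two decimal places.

PV(dividends) I = 4.35·e^(−0.0144·5/12)
I = 4.3240
F = (S − I)·e^(rT) = (290.09 − 4.3240) · e^(0.0144·8/12)
= 285.7660 · e^0.009600 = 285.7660 × 1.009646 = ¥288.52

¥288.52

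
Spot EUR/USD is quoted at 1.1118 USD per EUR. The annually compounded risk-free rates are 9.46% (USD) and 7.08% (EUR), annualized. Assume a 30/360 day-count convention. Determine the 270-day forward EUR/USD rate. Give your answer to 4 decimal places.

By covered interest parity, F = S · (1+r_USD)^T / (1+r_EUR)^T
= 1.1118 × 1.070142 / 1.052643 = 1.1118 × 1.016624
F = 1.1303 USD per EUR

1.1303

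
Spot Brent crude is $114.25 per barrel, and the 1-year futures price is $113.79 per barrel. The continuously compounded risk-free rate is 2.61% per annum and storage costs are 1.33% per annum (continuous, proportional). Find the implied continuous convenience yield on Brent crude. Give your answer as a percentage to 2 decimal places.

4.34%

F = S·e^((r+u−y)T) ⇒ (r+u−y) = ln(F/S)/T
ln(113.79/114.25) = -0.004034; /T ⇒ -0.004034
y = r + u − ln(F/S)/T = 0.0261 + 0.0133 + 0.004034 = 0.043434
y = 4.34%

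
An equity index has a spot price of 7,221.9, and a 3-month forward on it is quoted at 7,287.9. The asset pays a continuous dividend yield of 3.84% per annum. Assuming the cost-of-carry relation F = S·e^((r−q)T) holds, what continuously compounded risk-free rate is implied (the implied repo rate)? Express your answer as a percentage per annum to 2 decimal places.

From F = S·e^((r−q)T): (r − q) = ln(F/S)/T
ln(7287.9/7221.9) = ln(1.009139) = 0.009097
(r − q) = 0.009097 / (3/12) = 0.036388
r = ln(F/S)/T + q = 0.036388 + 0.0384 = 0.074788
r = 7.48%

7.48%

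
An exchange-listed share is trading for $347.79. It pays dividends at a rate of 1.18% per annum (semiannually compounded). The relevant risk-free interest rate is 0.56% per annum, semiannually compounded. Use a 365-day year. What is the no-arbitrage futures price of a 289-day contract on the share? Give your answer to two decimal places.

$346.09

F = S · (1+r/2)^(2T) / (1+q/2)^(2T)
= 347.79 × 1.004438 / 1.009359 = 347.79 × 0.995125
F = $346.09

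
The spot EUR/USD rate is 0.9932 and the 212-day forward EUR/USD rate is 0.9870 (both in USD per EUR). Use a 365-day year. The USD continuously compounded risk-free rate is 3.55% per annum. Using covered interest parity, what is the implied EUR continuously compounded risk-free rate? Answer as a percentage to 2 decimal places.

F = S·e^((r_USD − r_EUR)T) ⇒ r_EUR = r_USD − ln(F/S)/T
ln(0.9870/0.9932) = -0.006262; /(212/365) = -0.010781
r_EUR = 0.0355 + 0.010781 = 0.046281
r_EUR = 4.63%

4.63%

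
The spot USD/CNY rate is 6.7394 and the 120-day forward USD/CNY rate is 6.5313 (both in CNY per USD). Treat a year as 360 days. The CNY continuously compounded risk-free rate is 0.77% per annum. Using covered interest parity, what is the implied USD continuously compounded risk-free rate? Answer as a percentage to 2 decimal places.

10.18%

F = S·e^((r_CNY − r_USD)T) ⇒ r_USD = r_CNY − ln(F/S)/T
ln(6.5313/6.7394) = -0.031365; /(120/360) = -0.094095
r_USD = 0.0077 + 0.094095 = 0.101795
r_USD = 10.18%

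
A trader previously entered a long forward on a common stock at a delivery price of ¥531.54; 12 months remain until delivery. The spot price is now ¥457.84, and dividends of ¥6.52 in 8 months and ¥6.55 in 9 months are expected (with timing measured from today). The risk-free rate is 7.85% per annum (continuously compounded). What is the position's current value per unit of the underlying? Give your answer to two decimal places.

-¥45.93

PV(remaining dividends) I = 6.52·e^(−0.0785·8/12) + 6.55·e^(−0.0785·9/12) = 12.3631
Current forward F = (S − I)·e^(rT) = (457.84 − 12.3631)·e^(0.0785·12/12) = 445.4769 × 1.081663 = 481.8559
Value (long) = (F − K)·e^(−rT) = (481.8559 − 531.54) × 0.924502 = -45.9330
Value = -¥45.93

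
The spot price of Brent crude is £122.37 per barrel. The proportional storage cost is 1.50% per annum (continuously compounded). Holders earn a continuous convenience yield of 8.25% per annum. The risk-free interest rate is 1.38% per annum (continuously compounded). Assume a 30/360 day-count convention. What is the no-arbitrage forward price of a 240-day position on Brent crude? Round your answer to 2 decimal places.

Net carry = r + u − y = 0.0138 + 0.0150 − 0.0825 = -0.0537
F = S·e^((r+u−y)T) = 122.37 · e^(-0.0537 × 240/360) = 122.37 · e^-0.035800
= 122.37 × 0.964833 = £118.07 per barrel

£118.07 per barrel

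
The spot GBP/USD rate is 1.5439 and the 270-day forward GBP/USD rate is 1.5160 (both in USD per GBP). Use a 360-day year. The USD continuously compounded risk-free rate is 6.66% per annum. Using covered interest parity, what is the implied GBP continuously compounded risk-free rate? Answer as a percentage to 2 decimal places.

9.09%

F = S·e^((r_USD − r_GBP)T) ⇒ r_GBP = r_USD − ln(F/S)/T
ln(1.5160/1.5439) = -0.018236; /(270/360) = -0.024315
r_GBP = 0.0666 + 0.024315 = 0.090915
r_GBP = 9.09%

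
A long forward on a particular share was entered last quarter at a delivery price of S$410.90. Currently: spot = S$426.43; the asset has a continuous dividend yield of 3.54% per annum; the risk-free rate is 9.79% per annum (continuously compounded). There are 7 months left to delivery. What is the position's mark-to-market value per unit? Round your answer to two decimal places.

Current fair forward for the remaining 7 months: F = S·e^((r − q)·T), (r − q) = 0.0979 − 0.0354 = 0.0625
F = 426.43 · e^(0.0625 × 7/12) = 426.43 × 1.037131 = 442.2638
Value of long forward = (F − K)·e^(−rT) = (442.2638 − 410.90) · e^(−0.0979·7/12)
= 31.3638 × 0.944492 = 29.62

S$29.62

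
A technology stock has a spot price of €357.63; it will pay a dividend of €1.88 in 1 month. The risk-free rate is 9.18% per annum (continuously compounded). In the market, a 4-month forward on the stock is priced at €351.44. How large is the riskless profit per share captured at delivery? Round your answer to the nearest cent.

PV(dividends) I = 1.88·e^(−0.0918·1/12) = 1.8657
Fair forward F* = (S − I)·e^(rT) = (357.63 − 1.8657)·e^0.030600 = 355.7643 × 1.031073 = 366.8190
Market €351.44 < fair 366.8190: forward underpriced → reverse cash-and-carry (short the stock, invest proceeds at r, pay the dividends, go long the forward).
Profit at T = |F_mkt − F*| = |351.44 − 366.8190| = €15.38 per share

€15.38 per share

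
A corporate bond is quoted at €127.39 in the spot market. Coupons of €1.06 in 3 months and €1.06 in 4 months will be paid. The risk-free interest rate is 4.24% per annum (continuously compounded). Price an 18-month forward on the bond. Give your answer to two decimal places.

PV(coupons) I = 1.06·e^(−0.0424·3/12) + 1.06·e^(−0.0424·4/12)
I = 1.0488 + 1.0451 = 2.0939
F = (S − I)·e^(rT) = (127.39 − 2.0939) · e^(0.0424·18/12)
= 125.2961 · e^0.063600 = 125.2961 × 1.065666 = €133.52

€133.52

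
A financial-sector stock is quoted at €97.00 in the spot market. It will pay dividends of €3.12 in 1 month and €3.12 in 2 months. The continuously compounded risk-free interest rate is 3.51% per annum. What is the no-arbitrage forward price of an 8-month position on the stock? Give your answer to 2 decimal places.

PV(dividends) I = 3.12·e^(−0.0351·1/12) + 3.12·e^(−0.0351·2/12)
I = 3.1109 + 3.1018 = 6.2127
F = (S − I)·e^(rT) = (97.00 − 6.2127) · e^(0.0351·8/12)
= 90.7873 · e^0.023400 = 90.7873 × 1.023676 = €92.94

€92.94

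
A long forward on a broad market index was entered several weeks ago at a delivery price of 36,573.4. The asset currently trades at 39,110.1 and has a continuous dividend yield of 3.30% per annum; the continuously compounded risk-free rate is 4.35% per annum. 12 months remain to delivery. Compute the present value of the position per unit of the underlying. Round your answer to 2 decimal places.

2823.97

Current fair forward for the remaining 12 months: F = S·e^((r − q)·T), (r − q) = 0.0435 − 0.0330 = 0.0105
F = 39110.1 · e^(0.0105 × 12/12) = 39110.1 × 1.01055532 = 39522.9196
Value of long forward = (F − K)·e^(−rT) = (39522.9196 − 36573.4) · e^(−0.0435·12/12)
= 2949.5196 × 0.95743255 = 2823.97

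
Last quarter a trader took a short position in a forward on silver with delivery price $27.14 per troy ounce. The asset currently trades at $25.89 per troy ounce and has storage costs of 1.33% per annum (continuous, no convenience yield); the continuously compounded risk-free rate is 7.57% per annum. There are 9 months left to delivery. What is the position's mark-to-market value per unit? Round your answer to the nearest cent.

-$0.51 per troy ounce

Current fair forward for the remaining 9 months: F = S·e^((r + u)·T), (r + u) = 0.0757 + 0.0133 = 0.0890
F = 25.89 · e^(0.0890 × 9/12) = 25.89 × 1.069028 = 27.6771
Value of long forward = (F − K)·e^(−rT) = (27.6771 − 27.14) · e^(−0.0757·9/12)
= 0.5371 × 0.944807 = 0.51
Short position value = −(long value) = -$0.51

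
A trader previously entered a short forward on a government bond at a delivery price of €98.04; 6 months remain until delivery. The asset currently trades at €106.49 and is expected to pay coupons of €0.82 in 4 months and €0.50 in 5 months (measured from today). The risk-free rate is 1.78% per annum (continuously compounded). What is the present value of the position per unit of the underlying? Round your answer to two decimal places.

-€8.01

PV(remaining coupons) I = 0.82·e^(−0.0178·4/12) + 0.50·e^(−0.0178·5/12) = 1.3115
Current forward F = (S − I)·e^(rT) = (106.49 − 1.3115)·e^(0.0178·6/12) = 105.1785 × 1.008940 = 106.1188
Value (long) = (F − K)·e^(−rT) = (106.1188 − 98.04) × 0.991139 = 8.0072
Short position value = −(long value) = -€8.01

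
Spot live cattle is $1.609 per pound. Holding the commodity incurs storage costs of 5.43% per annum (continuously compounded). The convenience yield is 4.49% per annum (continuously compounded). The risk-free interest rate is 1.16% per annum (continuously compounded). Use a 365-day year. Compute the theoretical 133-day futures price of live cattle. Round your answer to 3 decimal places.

$1.621 per pound

Net carry = r + u − y = 0.0116 + 0.0543 − 0.0449 = 0.0210
F = S·e^((r+u−y)T) = 1.609 · e^(0.0210 × 133/365) = 1.609 · e^0.007652
= 1.609 × 1.007681 = $1.621 per pound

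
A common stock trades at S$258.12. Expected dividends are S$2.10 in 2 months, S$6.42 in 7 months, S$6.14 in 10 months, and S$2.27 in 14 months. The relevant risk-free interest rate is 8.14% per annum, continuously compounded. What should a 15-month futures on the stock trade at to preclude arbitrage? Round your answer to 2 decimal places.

PV(dividends) I = 2.10·e^(−0.0814·2/12) + 6.42·e^(−0.0814·7/12) + 6.14·e^(−0.0814·10/12) + 2.27·e^(−0.0814·14/12)
I = 2.0717 + 6.1223 + 5.7373 + 2.0643 = 15.9956
F = (S − I)·e^(rT) = (258.12 − 15.9956) · e^(0.0814·15/12)
= 242.1244 · e^0.101750 = 242.1244 × 1.107107 = S$268.06

S$268.06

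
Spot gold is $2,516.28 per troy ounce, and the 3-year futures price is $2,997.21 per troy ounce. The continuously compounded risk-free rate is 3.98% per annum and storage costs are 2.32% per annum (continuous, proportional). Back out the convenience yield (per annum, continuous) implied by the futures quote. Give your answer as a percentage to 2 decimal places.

F = S·e^((r+u−y)T) ⇒ (r+u−y) = ln(F/S)/T
ln(2997.21/2516.28) = 0.174900; /T ⇒ 0.058300
y = r + u − ln(F/S)/T = 0.0398 + 0.0232 − 0.058300 = 0.004700
y = 0.47%

0.47%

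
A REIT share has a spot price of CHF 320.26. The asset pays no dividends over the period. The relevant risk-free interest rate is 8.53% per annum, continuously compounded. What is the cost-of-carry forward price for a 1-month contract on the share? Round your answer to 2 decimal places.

CHF 322.54

F = S·e^(rT) = 320.26 · e^(0.0853 × 1/12)
= 320.26 · e^0.007108 = 320.26 × 1.007133
F = CHF 322.54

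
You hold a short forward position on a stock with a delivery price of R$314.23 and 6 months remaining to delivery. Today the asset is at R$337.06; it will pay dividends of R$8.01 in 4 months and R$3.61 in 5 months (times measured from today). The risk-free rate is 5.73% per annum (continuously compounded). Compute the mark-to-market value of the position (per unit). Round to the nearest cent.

-R$20.32

PV(remaining dividends) I = 8.01·e^(−0.0573·4/12) + 3.61·e^(−0.0573·5/12) = 11.3833
Current forward F = (S − I)·e^(rT) = (337.06 − 11.3833)·e^(0.0573·6/12) = 325.6767 × 1.029064 = 335.1422
Value (long) = (F − K)·e^(−rT) = (335.1422 − 314.23) × 0.971757 = 20.3216
Short position value = −(long value) = -R$20.32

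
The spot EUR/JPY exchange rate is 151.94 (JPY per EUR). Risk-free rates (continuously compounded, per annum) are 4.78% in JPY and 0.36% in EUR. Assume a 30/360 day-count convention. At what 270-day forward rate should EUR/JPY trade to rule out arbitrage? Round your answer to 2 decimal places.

157.06

F = S·e^((r_JPY − r_EUR)T) = 151.94 · e^((0.0478 − 0.0036) × 270/360)
= 151.94 · e^0.033150 = 151.94 × 1.033706
F = 157.06 JPY per EUR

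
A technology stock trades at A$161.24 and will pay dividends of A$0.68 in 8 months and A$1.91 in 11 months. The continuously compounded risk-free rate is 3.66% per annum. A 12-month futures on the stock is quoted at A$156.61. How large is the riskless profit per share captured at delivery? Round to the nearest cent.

PV(dividends) I = 0.68·e^(−0.0366·8/12) + 1.91·e^(−0.0366·11/12) = 2.5106
Fair futures F* = (S − I)·e^(rT) = (161.24 − 2.5106)·e^0.036600 = 158.7294 × 1.037278 = 164.6465
Market A$156.61 < fair 164.6465: forward underpriced → reverse cash-and-carry (short the stock, invest proceeds at r, pay the dividends, go long the forward).
Profit at T = |F_mkt − F*| = |156.61 − 164.6465| = A$8.04 per share

A$8.04 per share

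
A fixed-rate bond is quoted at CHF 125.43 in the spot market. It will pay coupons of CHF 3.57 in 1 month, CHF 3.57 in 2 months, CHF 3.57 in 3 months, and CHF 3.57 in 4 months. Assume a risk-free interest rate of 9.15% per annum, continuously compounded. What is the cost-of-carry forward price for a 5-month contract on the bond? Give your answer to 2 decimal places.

CHF 115.75

PV(coupons) I = 3.57·e^(−0.0915·1/12) + 3.57·e^(−0.0915·2/12) + 3.57·e^(−0.0915·3/12) + 3.57·e^(−0.0915·4/12)
I = 3.5429 + 3.5160 + 3.4893 + 3.4628 = 14.0110
F = (S − I)·e^(rT) = (125.43 − 14.0110) · e^(0.0915·5/12)
= 111.4190 · e^0.038125 = 111.4190 × 1.038861 = CHF 115.75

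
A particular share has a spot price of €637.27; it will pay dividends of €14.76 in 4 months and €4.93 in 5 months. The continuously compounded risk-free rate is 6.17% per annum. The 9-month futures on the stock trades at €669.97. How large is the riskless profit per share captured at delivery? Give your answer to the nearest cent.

PV(dividends) I = 14.76·e^(−0.0617·4/12) + 4.93·e^(−0.0617·5/12) = 19.2644
Fair futures F* = (S − I)·e^(rT) = (637.27 − 19.2644)·e^0.046275 = 618.0056 × 1.047362 = 647.2756
Market €669.97 > fair 647.2756: forward overpriced → cash-and-carry (borrow at r, buy the stock and collect the dividends, short the forward).
Profit at T = |F_mkt − F*| = |669.97 − 647.2756| = €22.69 per share

€22.69 per share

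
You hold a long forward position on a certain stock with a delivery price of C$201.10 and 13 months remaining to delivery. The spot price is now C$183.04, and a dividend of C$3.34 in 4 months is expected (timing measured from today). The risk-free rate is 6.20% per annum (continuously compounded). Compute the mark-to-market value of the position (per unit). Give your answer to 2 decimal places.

-C$8.27

PV(remaining dividends) I = 3.34·e^(−0.0620·4/12) = 3.2717
Current forward F = (S − I)·e^(rT) = (183.04 − 3.2717)·e^(0.0620·13/12) = 179.7683 × 1.069474 = 192.2575
Value (long) = (F − K)·e^(−rT) = (192.2575 − 201.10) × 0.935039 = -8.2681
Value = -C$8.27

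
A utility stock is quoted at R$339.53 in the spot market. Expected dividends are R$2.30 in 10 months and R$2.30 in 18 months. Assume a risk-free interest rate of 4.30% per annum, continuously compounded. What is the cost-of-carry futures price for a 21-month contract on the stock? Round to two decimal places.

PV(dividends) I = 2.30·e^(−0.0430·10/12) + 2.30·e^(−0.0430·18/12)
I = 2.2190 + 2.1563 = 4.3753
F = (S − I)·e^(rT) = (339.53 − 4.3753) · e^(0.0430·21/12)
= 335.1547 · e^0.075250 = 335.1547 × 1.078154 = R$361.35

R$361.35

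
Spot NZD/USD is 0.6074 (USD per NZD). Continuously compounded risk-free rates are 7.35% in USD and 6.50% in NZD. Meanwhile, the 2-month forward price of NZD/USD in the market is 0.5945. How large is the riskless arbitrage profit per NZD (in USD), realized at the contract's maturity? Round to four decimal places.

Fair forward: F* = S·e^(carry·T), with carry = (r_USD − r_NZD) = 0.0735 − 0.0650 = 0.0085
F* = 0.6074 · e^(0.0085 × 2/12) = 0.6074 · e^0.001417 = 0.6074 × 1.001418 = 0.6083
Market 0.5945 < fair 0.6083: forward underpriced → reverse cash-and-carry (short spot, go long the forward).
At maturity, profit = |F_mkt − F*| = |0.5945 − 0.6083| = 0.0138 per NZD (in USD)

0.0138 per NZD (in USD)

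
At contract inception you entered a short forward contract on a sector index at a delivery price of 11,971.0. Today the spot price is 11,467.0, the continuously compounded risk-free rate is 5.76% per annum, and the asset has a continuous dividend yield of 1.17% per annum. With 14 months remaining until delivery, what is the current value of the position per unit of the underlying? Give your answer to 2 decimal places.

-118.56

Current fair forward for the remaining 14 months: F = S·e^((r − q)·T), (r − q) = 0.0576 − 0.0117 = 0.0459
F = 11467.0 · e^(0.0459 × 14/12) = 11467.0 × 1.05500974 = 12097.7967
Value of long forward = (F − K)·e^(−rT) = (12097.7967 − 11971.0) · e^(−0.0576·14/12)
= 126.7967 × 0.93500818 = 118.56
Short position value = −(long value) = -118.56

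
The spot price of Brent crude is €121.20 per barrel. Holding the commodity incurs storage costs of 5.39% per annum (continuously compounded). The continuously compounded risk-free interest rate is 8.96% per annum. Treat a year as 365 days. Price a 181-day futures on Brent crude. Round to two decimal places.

€130.14 per barrel

Net carry = r + u − y = 0.0896 + 0.0539 − 0.0000 = 0.1435
F = S·e^((r+u−y)T) = 121.20 · e^(0.1435 × 181/365) = 121.20 · e^0.071160
= 121.20 × 1.073753 = €130.14 per barrel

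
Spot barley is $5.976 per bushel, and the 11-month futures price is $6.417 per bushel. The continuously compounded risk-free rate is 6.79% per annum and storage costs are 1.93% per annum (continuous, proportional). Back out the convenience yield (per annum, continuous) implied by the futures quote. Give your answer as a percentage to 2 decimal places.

0.95%

F = S·e^((r+u−y)T) ⇒ (r+u−y) = ln(F/S)/T
ln(6.417/5.976) = 0.071199; /T ⇒ 0.077672
y = r + u − ln(F/S)/T = 0.0679 + 0.0193 − 0.077672 = 0.009528
y = 0.95%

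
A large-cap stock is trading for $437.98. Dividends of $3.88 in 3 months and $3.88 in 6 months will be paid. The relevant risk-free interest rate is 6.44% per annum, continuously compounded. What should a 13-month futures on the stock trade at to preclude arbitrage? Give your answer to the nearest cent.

$461.51

PV(dividends) I = 3.88·e^(−0.0644·3/12) + 3.88·e^(−0.0644·6/12)
I = 3.8180 + 3.7571 = 7.5751
F = (S − I)·e^(rT) = (437.98 − 7.5751) · e^(0.0644·13/12)
= 430.4049 · e^0.069767 = 430.4049 × 1.072258 = $461.51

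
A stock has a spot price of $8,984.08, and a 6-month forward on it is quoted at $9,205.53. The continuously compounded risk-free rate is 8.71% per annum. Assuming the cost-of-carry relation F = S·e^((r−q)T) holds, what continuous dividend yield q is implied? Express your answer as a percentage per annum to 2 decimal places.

From F = S·e^((r−q)T): (r − q) = ln(F/S)/T
ln(9205.53/8984.08) = ln(1.024649) = 0.024350
(r − q) = 0.024350 / (6/12) = 0.048700
q = r − ln(F/S)/T = 0.0871 − 0.048700 = 0.038400
q = 3.84%

3.84%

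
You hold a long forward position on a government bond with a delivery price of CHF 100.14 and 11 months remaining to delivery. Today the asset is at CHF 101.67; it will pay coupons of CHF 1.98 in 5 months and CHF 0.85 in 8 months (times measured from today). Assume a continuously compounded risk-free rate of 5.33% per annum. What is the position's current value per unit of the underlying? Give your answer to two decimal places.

PV(remaining coupons) I = 1.98·e^(−0.0533·5/12) + 0.85·e^(−0.0533·8/12) = 2.7568
Current forward F = (S − I)·e^(rT) = (101.67 − 2.7568)·e^(0.0533·11/12) = 98.9132 × 1.050072 = 103.8660
Value (long) = (F − K)·e^(−rT) = (103.8660 − 100.14) × 0.952316 = 3.5483
Value = CHF 3.55

CHF 3.55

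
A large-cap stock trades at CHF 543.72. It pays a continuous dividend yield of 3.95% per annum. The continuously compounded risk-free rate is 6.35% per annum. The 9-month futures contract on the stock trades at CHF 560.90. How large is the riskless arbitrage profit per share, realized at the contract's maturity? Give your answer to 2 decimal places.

Fair futures: F* = S·e^(carry·T), with carry = (r − q) = 0.0635 − 0.0395 = 0.0240
F* = 543.72 · e^(0.0240 × 9/12) = 543.72 · e^0.018000 = 543.72 × 1.018163 = CHF 553.5956
Market CHF 560.90 > fair CHF 553.5956: forward overpriced → cash-and-carry (buy spot, short the forward).
At maturity, profit = |F_mkt − F*| = |560.90 − 553.5956| = CHF 7.30 per share

CHF 7.30 per share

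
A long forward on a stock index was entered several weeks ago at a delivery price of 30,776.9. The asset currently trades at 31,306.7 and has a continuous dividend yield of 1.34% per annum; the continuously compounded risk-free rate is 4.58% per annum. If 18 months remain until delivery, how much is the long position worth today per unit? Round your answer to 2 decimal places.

Current fair forward for the remaining 18 months: F = S·e^((r − q)·T), (r − q) = 0.0458 − 0.0134 = 0.0324
F = 31306.7 · e^(0.0324 × 18/12) = 31306.7 × 1.04980035 = 32865.7846
Value of long forward = (F − K)·e^(−rT) = (32865.7846 − 30776.9) · e^(−0.0458·18/12)
= 2088.8846 × 0.93360672 = 1950.20

1950.20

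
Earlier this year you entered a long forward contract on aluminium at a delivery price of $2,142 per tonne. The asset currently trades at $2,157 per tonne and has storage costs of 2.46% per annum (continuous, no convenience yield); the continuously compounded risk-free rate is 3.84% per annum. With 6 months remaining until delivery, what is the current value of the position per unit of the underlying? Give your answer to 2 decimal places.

Current fair forward for the remaining 6 months: F = S·e^((r + u)·T), (r + u) = 0.0384 + 0.0246 = 0.0630
F = 2157 · e^(0.0630 × 6/12) = 2157 × 1.03200138 = 2226.0270
Value of long forward = (F − K)·e^(−rT) = (2226.0270 − 2142) · e^(−0.0384·6/12)
= 84.0270 × 0.98098315 = 82.43

$82.43 per tonne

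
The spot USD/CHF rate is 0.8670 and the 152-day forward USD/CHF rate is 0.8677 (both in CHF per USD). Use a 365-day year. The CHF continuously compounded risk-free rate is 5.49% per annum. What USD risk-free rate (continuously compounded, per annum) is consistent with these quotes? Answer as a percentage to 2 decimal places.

5.30%

F = S·e^((r_CHF − r_USD)T) ⇒ r_USD = r_CHF − ln(F/S)/T
ln(0.8677/0.8670) = 0.000807; /(152/365) = 0.001938
r_USD = 0.0549 − 0.001938 = 0.052962
r_USD = 5.30%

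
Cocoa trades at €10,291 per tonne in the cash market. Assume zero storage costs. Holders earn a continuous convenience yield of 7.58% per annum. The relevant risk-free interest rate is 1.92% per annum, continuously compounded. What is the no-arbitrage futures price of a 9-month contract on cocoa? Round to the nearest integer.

€9,863 per tonne

Net carry = r + u − y = 0.0192 + 0.0000 − 0.0758 = -0.0566
F = S·e^((r+u−y)T) = 10291 · e^(-0.0566 × 9/12) = 10291 · e^-0.042450
= 10291 × 0.958438 = €9,863 per tonne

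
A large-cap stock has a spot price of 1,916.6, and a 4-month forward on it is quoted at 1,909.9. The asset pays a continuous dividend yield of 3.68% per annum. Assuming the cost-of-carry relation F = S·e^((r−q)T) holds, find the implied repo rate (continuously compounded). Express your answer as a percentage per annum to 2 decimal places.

From F = S·e^((r−q)T): (r − q) = ln(F/S)/T
ln(1909.9/1916.6) = ln(0.996504) = -0.003502
(r − q) = -0.003502 / (4/12) = -0.010506
r = ln(F/S)/T + q = -0.010506 + 0.0368 = 0.026294
r = 2.63%

2.63%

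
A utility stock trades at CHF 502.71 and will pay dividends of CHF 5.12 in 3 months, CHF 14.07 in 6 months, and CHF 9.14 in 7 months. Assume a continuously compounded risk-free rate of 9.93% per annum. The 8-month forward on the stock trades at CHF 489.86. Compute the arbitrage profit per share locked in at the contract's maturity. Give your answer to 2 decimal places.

PV(dividends) I = 5.12·e^(−0.0993·3/12) + 14.07·e^(−0.0993·6/12) + 9.14·e^(−0.0993·7/12) = 27.0086
Fair forward F* = (S − I)·e^(rT) = (502.71 − 27.0086)·e^0.066200 = 475.7014 × 1.068440 = 508.2584
Market CHF 489.86 < fair 508.2584: forward underpriced → reverse cash-and-carry (short the stock, invest proceeds at r, pay the dividends, go long the forward).
Profit at T = |F_mkt − F*| = |489.86 − 508.2584| = CHF 18.40 per share

CHF 18.40 per share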